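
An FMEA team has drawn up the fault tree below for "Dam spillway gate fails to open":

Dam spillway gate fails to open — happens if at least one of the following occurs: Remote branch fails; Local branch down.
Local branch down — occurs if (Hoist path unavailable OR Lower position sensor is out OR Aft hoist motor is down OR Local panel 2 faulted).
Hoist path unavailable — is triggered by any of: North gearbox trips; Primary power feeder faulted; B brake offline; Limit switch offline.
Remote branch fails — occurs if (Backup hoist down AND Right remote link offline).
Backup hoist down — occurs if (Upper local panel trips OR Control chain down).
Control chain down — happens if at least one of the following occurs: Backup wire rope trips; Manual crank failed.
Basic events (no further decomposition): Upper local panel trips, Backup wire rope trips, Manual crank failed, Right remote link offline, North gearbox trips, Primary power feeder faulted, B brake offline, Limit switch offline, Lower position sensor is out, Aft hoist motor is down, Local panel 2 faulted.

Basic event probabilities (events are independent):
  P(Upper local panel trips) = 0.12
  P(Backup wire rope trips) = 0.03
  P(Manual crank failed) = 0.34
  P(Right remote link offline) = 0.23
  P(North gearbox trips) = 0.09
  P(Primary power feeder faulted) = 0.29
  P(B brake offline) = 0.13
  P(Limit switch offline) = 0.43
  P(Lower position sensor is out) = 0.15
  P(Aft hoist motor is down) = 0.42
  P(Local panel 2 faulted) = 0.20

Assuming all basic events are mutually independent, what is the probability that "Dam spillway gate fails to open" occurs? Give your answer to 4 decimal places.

0.8863

P(Control chain down) [OR] = 1 − (1−0.03) × (1−0.34) = 0.359800
P(Backup hoist down) [OR] = 1 − (1−0.12) × (1−0.359800) = 0.436624
P(Remote branch fails) [AND] = 0.436624 × 0.23 = 0.100424
P(Hoist path unavailable) [OR] = 1 − (1−0.09) × (1−0.29) × (1−0.13) × (1−0.43) = 0.679599
P(Local branch down) [OR] = 1 − (1−0.679599) × (1−0.15) × (1−0.42) × (1−0.20) = 0.873634
P(Dam spillway gate fails to open) [OR] = 1 − (1−0.100424) × (1−0.873634) = 0.886324
Rounded to 4 decimal places: P(Dam spillway gate fails to open) ≈ 0.8863.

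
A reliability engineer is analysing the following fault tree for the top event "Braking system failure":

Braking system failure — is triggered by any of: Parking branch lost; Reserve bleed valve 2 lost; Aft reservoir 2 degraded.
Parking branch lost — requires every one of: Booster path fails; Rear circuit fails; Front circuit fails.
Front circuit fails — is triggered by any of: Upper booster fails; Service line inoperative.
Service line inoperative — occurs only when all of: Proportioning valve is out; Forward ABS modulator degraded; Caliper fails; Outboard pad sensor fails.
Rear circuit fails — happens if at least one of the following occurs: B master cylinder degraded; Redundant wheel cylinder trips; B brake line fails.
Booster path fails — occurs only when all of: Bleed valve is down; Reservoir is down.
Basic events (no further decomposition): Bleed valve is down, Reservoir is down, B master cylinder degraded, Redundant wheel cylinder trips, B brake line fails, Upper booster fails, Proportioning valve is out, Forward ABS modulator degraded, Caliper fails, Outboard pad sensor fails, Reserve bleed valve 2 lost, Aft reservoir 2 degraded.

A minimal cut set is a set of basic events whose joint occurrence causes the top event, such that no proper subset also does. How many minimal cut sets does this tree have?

8

Booster path fails [AND]: one cut set from each child combined → 1 × 1 = 1 cut set(s).
Rear circuit fails [OR]: union of children's cut sets → 3 cut set(s).
Service line inoperative [AND]: one cut set from each child combined → 1 × 1 × 1 × 1 = 1 cut set(s).
Front circuit fails [OR]: union of children's cut sets → 2 cut set(s).
Parking branch lost [AND]: one cut set from each child combined → 1 × 3 × 2 = 6 cut set(s).
Braking system failure [OR]: union of children's cut sets → 8 cut set(s).
Minimal cut sets: {B master cylinder degraded, Bleed valve is down, Reservoir is down, Upper booster fails}; {B master cylinder degraded, Bleed valve is down, Caliper fails, Forward ABS modulator degraded, Outboard pad sensor fails, Proportioning valve is out, Reservoir is down}; {Bleed valve is down, Redundant wheel cylinder trips, Reservoir is down, Upper booster fails}; {Bleed valve is down, Caliper fails, Forward ABS modulator degraded, Outboard pad sensor fails, Proportioning valve is out, Redundant wheel cylinder trips, Reservoir is down}; {B brake line fails, Bleed valve is down, Reservoir is down, Upper booster fails}; {B brake line fails, Bleed valve is down, Caliper fails, Forward ABS modulator degraded, Outboard pad sensor fails, Proportioning valve is out, Reservoir is down}; {Reserve bleed valve 2 lost}; {Aft reservoir 2 degraded}.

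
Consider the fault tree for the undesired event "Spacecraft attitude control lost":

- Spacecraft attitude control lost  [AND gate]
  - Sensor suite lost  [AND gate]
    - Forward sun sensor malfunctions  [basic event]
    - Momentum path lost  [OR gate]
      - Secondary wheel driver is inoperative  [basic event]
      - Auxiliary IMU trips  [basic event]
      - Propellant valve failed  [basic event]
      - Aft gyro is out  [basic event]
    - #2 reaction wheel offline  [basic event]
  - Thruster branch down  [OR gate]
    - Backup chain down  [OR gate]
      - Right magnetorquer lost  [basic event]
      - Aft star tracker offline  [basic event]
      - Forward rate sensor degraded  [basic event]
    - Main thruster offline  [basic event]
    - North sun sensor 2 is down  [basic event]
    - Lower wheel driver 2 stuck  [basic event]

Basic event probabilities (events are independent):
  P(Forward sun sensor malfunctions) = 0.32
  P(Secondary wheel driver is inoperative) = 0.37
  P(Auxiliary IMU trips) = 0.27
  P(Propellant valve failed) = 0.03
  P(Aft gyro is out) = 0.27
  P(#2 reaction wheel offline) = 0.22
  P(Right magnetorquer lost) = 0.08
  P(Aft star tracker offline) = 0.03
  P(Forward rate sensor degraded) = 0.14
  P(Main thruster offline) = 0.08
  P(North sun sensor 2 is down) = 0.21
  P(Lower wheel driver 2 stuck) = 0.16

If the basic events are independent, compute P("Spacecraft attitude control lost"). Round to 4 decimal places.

0.0252

P(Momentum path lost) [OR] = 1 − (1−0.37) × (1−0.27) × (1−0.03) × (1−0.27) = 0.674345
P(Sensor suite lost) [AND] = 0.32 × 0.674345 × 0.22 = 0.047474
P(Backup chain down) [OR] = 1 − (1−0.08) × (1−0.03) × (1−0.14) = 0.232536
P(Thruster branch down) [OR] = 1 − (1−0.232536) × (1−0.08) × (1−0.21) × (1−0.16) = 0.531454
P(Spacecraft attitude control lost) [AND] = 0.047474 × 0.531454 = 0.025230
Rounded to 4 decimal places: P(Spacecraft attitude control lost) ≈ 0.0252.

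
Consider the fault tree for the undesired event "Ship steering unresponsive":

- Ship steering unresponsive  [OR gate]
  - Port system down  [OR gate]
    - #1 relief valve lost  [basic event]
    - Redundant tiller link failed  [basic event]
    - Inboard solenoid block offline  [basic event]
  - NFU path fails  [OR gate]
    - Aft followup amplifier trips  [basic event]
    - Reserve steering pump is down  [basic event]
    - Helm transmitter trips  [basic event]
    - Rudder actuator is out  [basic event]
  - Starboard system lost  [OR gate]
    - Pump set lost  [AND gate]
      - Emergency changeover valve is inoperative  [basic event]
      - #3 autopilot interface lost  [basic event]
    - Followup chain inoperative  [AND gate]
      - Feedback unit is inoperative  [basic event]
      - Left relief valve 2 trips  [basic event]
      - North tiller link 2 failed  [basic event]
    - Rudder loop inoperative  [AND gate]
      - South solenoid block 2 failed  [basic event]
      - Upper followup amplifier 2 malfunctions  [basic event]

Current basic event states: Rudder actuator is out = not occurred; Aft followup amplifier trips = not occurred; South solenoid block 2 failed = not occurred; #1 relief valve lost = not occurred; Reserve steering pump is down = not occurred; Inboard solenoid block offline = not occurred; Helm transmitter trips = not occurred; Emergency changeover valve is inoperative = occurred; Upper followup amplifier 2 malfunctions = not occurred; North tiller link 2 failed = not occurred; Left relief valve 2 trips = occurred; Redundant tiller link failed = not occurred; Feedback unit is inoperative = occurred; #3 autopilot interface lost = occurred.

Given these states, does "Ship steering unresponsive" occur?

Port system down [OR]: #1 relief valve lost=not, Redundant tiller link failed=not, Inboard solenoid block offline=not → no input occurs → does not occur.
NFU path fails [OR]: Aft followup amplifier trips=not, Reserve steering pump is down=not, Helm transmitter trips=not, Rudder actuator is out=not → no input occurs → does not occur.
Pump set lost [AND]: Emergency changeover valve is inoperative=occurs, #3 autopilot interface lost=occurs → all inputs occur → occurs.
Followup chain inoperative [AND]: Feedback unit is inoperative=occurs, Left relief valve 2 trips=occurs, North tiller link 2 failed=not → not all inputs occur → does not occur.
Rudder loop inoperative [AND]: South solenoid block 2 failed=not, Upper followup amplifier 2 malfunctions=not → not all inputs occur → does not occur.
Starboard system lost [OR]: Pump set lost=occurs, Followup chain inoperative=not, Rudder loop inoperative=not → at least one input occurs → occurs.
Ship steering unresponsive [OR]: Port system down=not, NFU path fails=not, Starboard system lost=occurs → at least one input occurs → occurs.

Yes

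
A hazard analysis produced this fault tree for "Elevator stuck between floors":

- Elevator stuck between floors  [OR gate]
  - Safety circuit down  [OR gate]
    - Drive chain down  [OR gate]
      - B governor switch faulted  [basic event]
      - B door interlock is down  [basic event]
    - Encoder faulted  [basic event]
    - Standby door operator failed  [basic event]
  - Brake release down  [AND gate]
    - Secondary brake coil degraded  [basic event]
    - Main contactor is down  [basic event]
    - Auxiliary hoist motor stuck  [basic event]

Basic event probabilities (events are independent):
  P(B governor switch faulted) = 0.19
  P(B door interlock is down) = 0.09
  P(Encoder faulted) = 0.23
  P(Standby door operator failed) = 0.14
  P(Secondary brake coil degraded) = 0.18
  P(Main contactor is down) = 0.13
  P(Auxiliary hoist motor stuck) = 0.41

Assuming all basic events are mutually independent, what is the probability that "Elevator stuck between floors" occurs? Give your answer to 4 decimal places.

P(Drive chain down) [OR] = 1 − (1−0.19) × (1−0.09) = 0.262900
P(Safety circuit down) [OR] = 1 − (1−0.262900) × (1−0.23) × (1−0.14) = 0.511892
P(Brake release down) [AND] = 0.18 × 0.13 × 0.41 = 0.009594
P(Elevator stuck between floors) [OR] = 1 − (1−0.511892) × (1−0.009594) = 0.516575
Rounded to 4 decimal places: P(Elevator stuck between floors) ≈ 0.5166.

0.5166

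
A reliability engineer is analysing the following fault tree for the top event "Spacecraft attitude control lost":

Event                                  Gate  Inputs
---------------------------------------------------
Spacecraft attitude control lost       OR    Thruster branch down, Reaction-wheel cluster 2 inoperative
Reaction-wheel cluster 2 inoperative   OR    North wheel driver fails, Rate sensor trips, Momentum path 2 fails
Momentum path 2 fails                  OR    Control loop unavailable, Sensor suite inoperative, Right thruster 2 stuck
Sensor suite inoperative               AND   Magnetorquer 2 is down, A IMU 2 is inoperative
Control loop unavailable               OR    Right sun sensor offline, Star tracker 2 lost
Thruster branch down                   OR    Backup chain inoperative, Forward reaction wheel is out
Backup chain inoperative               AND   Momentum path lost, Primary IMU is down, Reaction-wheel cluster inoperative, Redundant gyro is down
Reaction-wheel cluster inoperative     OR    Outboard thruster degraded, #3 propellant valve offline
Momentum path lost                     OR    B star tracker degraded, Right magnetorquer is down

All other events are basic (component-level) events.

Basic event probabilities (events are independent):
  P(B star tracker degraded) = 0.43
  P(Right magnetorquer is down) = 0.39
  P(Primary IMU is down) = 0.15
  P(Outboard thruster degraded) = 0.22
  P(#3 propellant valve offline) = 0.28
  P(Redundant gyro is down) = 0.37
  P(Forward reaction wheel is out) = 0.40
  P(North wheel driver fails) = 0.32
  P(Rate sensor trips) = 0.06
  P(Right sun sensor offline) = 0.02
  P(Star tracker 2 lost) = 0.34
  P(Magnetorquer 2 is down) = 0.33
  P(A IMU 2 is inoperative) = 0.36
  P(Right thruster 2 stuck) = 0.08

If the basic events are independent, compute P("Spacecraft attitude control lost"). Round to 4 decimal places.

P(Momentum path lost) [OR] = 1 − (1−0.43) × (1−0.39) = 0.652300
P(Reaction-wheel cluster inoperative) [OR] = 1 − (1−0.22) × (1−0.28) = 0.438400
P(Backup chain inoperative) [AND] = 0.652300 × 0.15 × 0.438400 × 0.37 = 0.015871
P(Thruster branch down) [OR] = 1 − (1−0.015871) × (1−0.40) = 0.409523
P(Control loop unavailable) [OR] = 1 − (1−0.02) × (1−0.34) = 0.353200
P(Sensor suite inoperative) [AND] = 0.33 × 0.36 = 0.118800
P(Momentum path 2 fails) [OR] = 1 − (1−0.353200) × (1−0.118800) × (1−0.08) = 0.475637
P(Reaction-wheel cluster 2 inoperative) [OR] = 1 − (1−0.32) × (1−0.06) × (1−0.475637) = 0.664827
P(Spacecraft attitude control lost) [OR] = 1 − (1−0.409523) × (1−0.664827) = 0.802088
Rounded to 4 decimal places: P(Spacecraft attitude control lost) ≈ 0.8021.

0.8021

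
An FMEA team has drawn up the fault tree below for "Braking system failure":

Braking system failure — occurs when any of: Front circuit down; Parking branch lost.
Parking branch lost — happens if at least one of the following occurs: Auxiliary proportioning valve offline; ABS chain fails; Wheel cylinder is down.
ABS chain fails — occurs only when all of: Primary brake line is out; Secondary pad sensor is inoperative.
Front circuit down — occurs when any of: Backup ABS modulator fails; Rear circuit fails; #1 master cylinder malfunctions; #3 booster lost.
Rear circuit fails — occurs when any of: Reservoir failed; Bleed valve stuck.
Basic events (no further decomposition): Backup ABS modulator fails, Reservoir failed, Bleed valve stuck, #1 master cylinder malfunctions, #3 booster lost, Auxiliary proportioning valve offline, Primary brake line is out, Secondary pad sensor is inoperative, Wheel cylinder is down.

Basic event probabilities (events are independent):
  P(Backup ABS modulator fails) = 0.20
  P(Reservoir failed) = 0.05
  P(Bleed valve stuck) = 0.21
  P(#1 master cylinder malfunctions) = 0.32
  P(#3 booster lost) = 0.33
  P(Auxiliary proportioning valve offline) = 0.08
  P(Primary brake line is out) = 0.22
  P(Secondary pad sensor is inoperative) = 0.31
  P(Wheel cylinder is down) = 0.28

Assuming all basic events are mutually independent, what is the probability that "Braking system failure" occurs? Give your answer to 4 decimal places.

P(Rear circuit fails) [OR] = 1 − (1−0.05) × (1−0.21) = 0.249500
P(Front circuit down) [OR] = 1 − (1−0.20) × (1−0.249500) × (1−0.32) × (1−0.33) = 0.726458
P(ABS chain fails) [AND] = 0.22 × 0.31 = 0.068200
P(Parking branch lost) [OR] = 1 − (1−0.08) × (1−0.068200) × (1−0.28) = 0.382776
P(Braking system failure) [OR] = 1 − (1−0.726458) × (1−0.382776) = 0.831163
Rounded to 4 decimal places: P(Braking system failure) ≈ 0.8312.

0.8312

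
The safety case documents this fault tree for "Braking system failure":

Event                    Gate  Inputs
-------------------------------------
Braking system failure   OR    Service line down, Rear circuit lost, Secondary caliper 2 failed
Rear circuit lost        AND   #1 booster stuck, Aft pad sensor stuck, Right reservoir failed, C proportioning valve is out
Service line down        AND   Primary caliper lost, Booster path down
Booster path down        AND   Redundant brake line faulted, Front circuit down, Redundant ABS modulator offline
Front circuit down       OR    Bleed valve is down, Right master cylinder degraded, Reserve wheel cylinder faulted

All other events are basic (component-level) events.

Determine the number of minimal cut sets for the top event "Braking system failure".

Front circuit down [OR]: union of children's cut sets → 3 cut set(s).
Booster path down [AND]: one cut set from each child combined → 1 × 3 × 1 = 3 cut set(s).
Service line down [AND]: one cut set from each child combined → 1 × 3 = 3 cut set(s).
Rear circuit lost [AND]: one cut set from each child combined → 1 × 1 × 1 × 1 = 1 cut set(s).
Braking system failure [OR]: union of children's cut sets → 5 cut set(s).
Minimal cut sets: {Bleed valve is down, Primary caliper lost, Redundant ABS modulator offline, Redundant brake line faulted}; {Primary caliper lost, Redundant ABS modulator offline, Redundant brake line faulted, Right master cylinder degraded}; {Primary caliper lost, Redundant ABS modulator offline, Redundant brake line faulted, Reserve wheel cylinder faulted}; {#1 booster stuck, Aft pad sensor stuck, C proportioning valve is out, Right reservoir failed}; {Secondary caliper 2 failed}.

5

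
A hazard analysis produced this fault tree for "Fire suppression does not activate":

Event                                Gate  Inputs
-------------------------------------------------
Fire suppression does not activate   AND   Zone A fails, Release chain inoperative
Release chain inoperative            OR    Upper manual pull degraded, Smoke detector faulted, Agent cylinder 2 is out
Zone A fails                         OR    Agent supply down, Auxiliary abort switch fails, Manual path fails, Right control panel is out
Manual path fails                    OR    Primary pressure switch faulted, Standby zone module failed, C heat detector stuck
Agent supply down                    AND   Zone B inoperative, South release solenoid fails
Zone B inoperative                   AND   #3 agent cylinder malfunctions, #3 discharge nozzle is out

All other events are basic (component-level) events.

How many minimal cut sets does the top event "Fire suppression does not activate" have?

Zone B inoperative [AND]: one cut set from each child combined → 1 × 1 = 1 cut set(s).
Agent supply down [AND]: one cut set from each child combined → 1 × 1 = 1 cut set(s).
Manual path fails [OR]: union of children's cut sets → 3 cut set(s).
Zone A fails [OR]: union of children's cut sets → 6 cut set(s).
Release chain inoperative [OR]: union of children's cut sets → 3 cut set(s).
Fire suppression does not activate [AND]: one cut set from each child combined → 6 × 3 = 18 cut set(s).

18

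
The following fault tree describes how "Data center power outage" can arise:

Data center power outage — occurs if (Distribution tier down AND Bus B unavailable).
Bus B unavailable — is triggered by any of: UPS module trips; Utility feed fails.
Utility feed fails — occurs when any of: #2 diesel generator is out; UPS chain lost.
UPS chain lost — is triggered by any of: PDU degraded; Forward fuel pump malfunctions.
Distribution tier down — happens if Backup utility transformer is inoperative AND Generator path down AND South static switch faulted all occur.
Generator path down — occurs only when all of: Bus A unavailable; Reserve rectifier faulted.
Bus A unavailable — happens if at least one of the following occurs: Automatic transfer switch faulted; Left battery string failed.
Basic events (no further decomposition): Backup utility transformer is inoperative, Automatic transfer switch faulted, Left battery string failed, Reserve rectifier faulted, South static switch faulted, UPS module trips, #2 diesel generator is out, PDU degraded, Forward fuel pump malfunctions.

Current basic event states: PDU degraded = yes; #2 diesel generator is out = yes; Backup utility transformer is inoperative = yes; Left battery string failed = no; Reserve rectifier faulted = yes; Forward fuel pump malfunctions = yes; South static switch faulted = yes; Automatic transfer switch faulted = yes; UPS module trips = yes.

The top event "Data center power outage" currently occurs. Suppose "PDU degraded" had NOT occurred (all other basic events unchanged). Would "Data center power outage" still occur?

Yes

Counterfactual: set "PDU degraded" to not occurred.
Bus A unavailable [OR]: Automatic transfer switch faulted=occurs, Left battery string failed=not → at least one input occurs → occurs.
Generator path down [AND]: Bus A unavailable=occurs, Reserve rectifier faulted=occurs → all inputs occur → occurs.
Distribution tier down [AND]: Backup utility transformer is inoperative=occurs, Generator path down=occurs, South static switch faulted=occurs → all inputs occur → occurs.
UPS chain lost [OR]: PDU degraded=not, Forward fuel pump malfunctions=occurs → at least one input occurs → occurs.
Utility feed fails [OR]: #2 diesel generator is out=occurs, UPS chain lost=occurs → at least one input occurs → occurs.
Bus B unavailable [OR]: UPS module trips=occurs, Utility feed fails=occurs → at least one input occurs → occurs.
Data center power outage [AND]: Distribution tier down=occurs, Bus B unavailable=occurs → all inputs occur → occurs.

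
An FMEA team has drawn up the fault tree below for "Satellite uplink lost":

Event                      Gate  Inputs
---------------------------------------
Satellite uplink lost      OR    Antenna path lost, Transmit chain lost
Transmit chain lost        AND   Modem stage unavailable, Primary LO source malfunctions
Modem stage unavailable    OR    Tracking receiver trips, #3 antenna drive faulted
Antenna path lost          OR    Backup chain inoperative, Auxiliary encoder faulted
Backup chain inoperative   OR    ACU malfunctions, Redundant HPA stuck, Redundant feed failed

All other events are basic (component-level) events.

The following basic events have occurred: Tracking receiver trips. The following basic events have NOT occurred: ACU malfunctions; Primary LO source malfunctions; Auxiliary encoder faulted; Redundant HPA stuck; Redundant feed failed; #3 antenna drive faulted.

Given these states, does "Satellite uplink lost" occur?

No

Backup chain inoperative [OR]: ACU malfunctions=not, Redundant HPA stuck=not, Redundant feed failed=not → no input occurs → does not occur.
Antenna path lost [OR]: Backup chain inoperative=not, Auxiliary encoder faulted=not → no input occurs → does not occur.
Modem stage unavailable [OR]: Tracking receiver trips=occurs, #3 antenna drive faulted=not → at least one input occurs → occurs.
Transmit chain lost [AND]: Modem stage unavailable=occurs, Primary LO source malfunctions=not → not all inputs occur → does not occur.
Satellite uplink lost [OR]: Antenna path lost=not, Transmit chain lost=not → no input occurs → does not occur.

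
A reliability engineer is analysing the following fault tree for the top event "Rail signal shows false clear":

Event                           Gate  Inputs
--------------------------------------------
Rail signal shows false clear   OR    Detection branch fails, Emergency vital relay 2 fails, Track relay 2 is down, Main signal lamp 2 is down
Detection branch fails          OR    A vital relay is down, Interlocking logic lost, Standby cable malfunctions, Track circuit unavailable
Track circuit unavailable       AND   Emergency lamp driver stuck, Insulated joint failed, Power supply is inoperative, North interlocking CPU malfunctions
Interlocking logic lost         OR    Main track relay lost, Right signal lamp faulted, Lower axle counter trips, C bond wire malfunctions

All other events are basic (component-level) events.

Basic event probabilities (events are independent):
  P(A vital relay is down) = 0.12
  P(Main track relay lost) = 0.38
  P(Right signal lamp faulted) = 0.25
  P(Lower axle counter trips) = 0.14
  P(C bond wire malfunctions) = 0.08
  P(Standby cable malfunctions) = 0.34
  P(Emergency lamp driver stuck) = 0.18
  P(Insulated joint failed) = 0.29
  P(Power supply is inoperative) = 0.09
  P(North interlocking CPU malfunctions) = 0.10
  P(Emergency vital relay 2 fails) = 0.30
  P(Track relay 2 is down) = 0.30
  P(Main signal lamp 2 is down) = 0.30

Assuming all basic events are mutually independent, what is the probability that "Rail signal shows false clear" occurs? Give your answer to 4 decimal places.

0.9267

P(Interlocking logic lost) [OR] = 1 − (1−0.38) × (1−0.25) × (1−0.14) × (1−0.08) = 0.632092
P(Track circuit unavailable) [AND] = 0.18 × 0.29 × 0.09 × 0.10 = 0.000470
P(Detection branch fails) [OR] = 1 − (1−0.12) × (1−0.632092) × (1−0.34) × (1−0.000470) = 0.786419
P(Rail signal shows false clear) [OR] = 1 − (1−0.786419) × (1−0.30) × (1−0.30) × (1−0.30) = 0.926742
Rounded to 4 decimal places: P(Rail signal shows false clear) ≈ 0.9267.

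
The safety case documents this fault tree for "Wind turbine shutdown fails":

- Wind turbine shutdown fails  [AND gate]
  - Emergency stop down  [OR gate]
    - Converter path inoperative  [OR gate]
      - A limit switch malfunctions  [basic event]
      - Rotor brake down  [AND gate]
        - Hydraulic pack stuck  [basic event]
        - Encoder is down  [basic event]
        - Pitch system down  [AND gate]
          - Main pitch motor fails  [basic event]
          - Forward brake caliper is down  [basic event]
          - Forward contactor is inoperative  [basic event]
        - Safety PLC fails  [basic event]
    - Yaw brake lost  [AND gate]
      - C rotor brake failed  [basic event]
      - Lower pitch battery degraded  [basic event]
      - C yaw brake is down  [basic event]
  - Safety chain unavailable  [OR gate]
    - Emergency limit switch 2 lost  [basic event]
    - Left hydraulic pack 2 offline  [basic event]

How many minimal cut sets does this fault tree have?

6

Pitch system down [AND]: one cut set from each child combined → 1 × 1 × 1 = 1 cut set(s).
Rotor brake down [AND]: one cut set from each child combined → 1 × 1 × 1 × 1 = 1 cut set(s).
Converter path inoperative [OR]: union of children's cut sets → 2 cut set(s).
Yaw brake lost [AND]: one cut set from each child combined → 1 × 1 × 1 = 1 cut set(s).
Emergency stop down [OR]: union of children's cut sets → 3 cut set(s).
Safety chain unavailable [OR]: union of children's cut sets → 2 cut set(s).
Wind turbine shutdown fails [AND]: one cut set from each child combined → 3 × 2 = 6 cut set(s).
Minimal cut sets: {A limit switch malfunctions, Emergency limit switch 2 lost}; {A limit switch malfunctions, Left hydraulic pack 2 offline}; {Emergency limit switch 2 lost, Encoder is down, Forward brake caliper is down, Forward contactor is inoperative, Hydraulic pack stuck, Main pitch motor fails, Safety PLC fails}; {Encoder is down, Forward brake caliper is down, Forward contactor is inoperative, Hydraulic pack stuck, Left hydraulic pack 2 offline, Main pitch motor fails, Safety PLC fails}; {C rotor brake failed, C yaw brake is down, Emergency limit switch 2 lost, Lower pitch battery degraded}; {C rotor brake failed, C yaw brake is down, Left hydraulic pack 2 offline, Lower pitch battery degraded}.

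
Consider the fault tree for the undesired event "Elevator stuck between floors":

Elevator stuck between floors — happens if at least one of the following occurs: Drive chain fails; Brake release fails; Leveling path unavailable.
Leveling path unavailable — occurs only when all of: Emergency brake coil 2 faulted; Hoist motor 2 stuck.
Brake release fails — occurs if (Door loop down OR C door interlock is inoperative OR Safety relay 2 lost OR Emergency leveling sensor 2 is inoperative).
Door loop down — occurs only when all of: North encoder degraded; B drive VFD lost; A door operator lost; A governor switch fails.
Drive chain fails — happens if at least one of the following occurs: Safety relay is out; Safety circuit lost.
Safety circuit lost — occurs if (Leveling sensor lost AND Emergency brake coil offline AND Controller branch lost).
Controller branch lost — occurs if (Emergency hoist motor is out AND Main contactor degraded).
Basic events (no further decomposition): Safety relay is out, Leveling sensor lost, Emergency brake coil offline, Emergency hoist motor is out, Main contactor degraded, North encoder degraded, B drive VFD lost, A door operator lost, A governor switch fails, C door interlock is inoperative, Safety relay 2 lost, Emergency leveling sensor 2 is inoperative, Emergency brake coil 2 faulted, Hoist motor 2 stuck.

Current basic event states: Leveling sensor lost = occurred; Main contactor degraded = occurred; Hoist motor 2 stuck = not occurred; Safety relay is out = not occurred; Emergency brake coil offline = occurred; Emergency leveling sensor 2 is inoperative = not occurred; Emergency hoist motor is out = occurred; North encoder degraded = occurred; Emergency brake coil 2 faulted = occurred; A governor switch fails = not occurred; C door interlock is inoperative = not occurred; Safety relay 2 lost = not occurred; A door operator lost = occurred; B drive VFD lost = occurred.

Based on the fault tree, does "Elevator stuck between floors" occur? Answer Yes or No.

Controller branch lost [AND]: Emergency hoist motor is out=occurs, Main contactor degraded=occurs → all inputs occur → occurs.
Safety circuit lost [AND]: Leveling sensor lost=occurs, Emergency brake coil offline=occurs, Controller branch lost=occurs → all inputs occur → occurs.
Drive chain fails [OR]: Safety relay is out=not, Safety circuit lost=occurs → at least one input occurs → occurs.
Door loop down [AND]: North encoder degraded=occurs, B drive VFD lost=occurs, A door operator lost=occurs, A governor switch fails=not → not all inputs occur → does not occur.
Brake release fails [OR]: Door loop down=not, C door interlock is inoperative=not, Safety relay 2 lost=not, Emergency leveling sensor 2 is inoperative=not → no input occurs → does not occur.
Leveling path unavailable [AND]: Emergency brake coil 2 faulted=occurs, Hoist motor 2 stuck=not → not all inputs occur → does not occur.
Elevator stuck between floors [OR]: Drive chain fails=occurs, Brake release fails=not, Leveling path unavailable=not → at least one input occurs → occurs.

Yes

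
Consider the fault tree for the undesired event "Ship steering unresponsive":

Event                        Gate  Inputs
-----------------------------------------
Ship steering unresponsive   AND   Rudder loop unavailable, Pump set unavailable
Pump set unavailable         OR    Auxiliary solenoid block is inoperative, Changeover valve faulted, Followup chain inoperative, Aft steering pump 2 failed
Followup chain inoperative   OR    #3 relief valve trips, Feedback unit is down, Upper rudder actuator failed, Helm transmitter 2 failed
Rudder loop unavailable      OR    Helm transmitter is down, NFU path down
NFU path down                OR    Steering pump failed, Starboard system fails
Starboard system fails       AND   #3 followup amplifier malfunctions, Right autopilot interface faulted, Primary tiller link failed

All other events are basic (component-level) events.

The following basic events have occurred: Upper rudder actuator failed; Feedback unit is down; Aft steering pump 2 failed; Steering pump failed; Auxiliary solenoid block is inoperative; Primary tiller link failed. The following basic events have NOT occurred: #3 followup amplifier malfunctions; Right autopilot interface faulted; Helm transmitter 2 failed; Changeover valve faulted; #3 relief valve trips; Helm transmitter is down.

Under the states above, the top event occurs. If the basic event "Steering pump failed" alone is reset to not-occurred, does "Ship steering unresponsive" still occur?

No

Counterfactual: set "Steering pump failed" to not occurred.
Starboard system fails [AND]: #3 followup amplifier malfunctions=not, Right autopilot interface faulted=not, Primary tiller link failed=occurs → not all inputs occur → does not occur.
NFU path down [OR]: Steering pump failed=not, Starboard system fails=not → no input occurs → does not occur.
Rudder loop unavailable [OR]: Helm transmitter is down=not, NFU path down=not → no input occurs → does not occur.
Followup chain inoperative [OR]: #3 relief valve trips=not, Feedback unit is down=occurs, Upper rudder actuator failed=occurs, Helm transmitter 2 failed=not → at least one input occurs → occurs.
Pump set unavailable [OR]: Auxiliary solenoid block is inoperative=occurs, Changeover valve faulted=not, Followup chain inoperative=occurs, Aft steering pump 2 failed=occurs → at least one input occurs → occurs.
Ship steering unresponsive [AND]: Rudder loop unavailable=not, Pump set unavailable=occurs → not all inputs occur → does not occur.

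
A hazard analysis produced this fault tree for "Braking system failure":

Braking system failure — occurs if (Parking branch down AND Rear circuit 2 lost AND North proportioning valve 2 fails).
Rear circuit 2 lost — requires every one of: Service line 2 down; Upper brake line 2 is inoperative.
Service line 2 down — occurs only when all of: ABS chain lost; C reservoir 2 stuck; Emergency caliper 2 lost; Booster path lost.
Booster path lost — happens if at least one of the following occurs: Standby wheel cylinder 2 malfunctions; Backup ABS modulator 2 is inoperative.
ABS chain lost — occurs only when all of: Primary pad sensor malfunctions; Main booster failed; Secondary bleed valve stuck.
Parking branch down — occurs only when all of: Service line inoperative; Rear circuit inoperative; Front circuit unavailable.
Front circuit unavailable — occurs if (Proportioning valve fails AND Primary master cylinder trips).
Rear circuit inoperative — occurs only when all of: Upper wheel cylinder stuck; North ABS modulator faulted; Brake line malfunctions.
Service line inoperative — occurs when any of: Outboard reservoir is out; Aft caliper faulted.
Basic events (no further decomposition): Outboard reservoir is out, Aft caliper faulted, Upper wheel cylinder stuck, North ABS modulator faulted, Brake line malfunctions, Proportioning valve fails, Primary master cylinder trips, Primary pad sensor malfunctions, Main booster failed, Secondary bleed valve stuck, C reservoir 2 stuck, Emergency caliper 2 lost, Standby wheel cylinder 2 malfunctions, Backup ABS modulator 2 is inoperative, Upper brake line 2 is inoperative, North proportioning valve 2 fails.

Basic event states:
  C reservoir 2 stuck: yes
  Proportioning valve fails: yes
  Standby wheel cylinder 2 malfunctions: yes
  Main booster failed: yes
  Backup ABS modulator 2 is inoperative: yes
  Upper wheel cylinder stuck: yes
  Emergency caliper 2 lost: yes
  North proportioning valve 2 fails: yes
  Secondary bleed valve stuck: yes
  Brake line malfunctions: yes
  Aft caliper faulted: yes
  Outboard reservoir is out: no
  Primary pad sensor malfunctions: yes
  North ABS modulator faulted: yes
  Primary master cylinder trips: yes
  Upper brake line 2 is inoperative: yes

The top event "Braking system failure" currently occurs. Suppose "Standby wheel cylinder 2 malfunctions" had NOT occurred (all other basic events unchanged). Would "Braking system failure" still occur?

Counterfactual: set "Standby wheel cylinder 2 malfunctions" to not occurred.
Service line inoperative [OR]: Outboard reservoir is out=not, Aft caliper faulted=occurs → at least one input occurs → occurs.
Rear circuit inoperative [AND]: Upper wheel cylinder stuck=occurs, North ABS modulator faulted=occurs, Brake line malfunctions=occurs → all inputs occur → occurs.
Front circuit unavailable [AND]: Proportioning valve fails=occurs, Primary master cylinder trips=occurs → all inputs occur → occurs.
Parking branch down [AND]: Service line inoperative=occurs, Rear circuit inoperative=occurs, Front circuit unavailable=occurs → all inputs occur → occurs.
ABS chain lost [AND]: Primary pad sensor malfunctions=occurs, Main booster failed=occurs, Secondary bleed valve stuck=occurs → all inputs occur → occurs.
Booster path lost [OR]: Standby wheel cylinder 2 malfunctions=not, Backup ABS modulator 2 is inoperative=occurs → at least one input occurs → occurs.
Service line 2 down [AND]: ABS chain lost=occurs, C reservoir 2 stuck=occurs, Emergency caliper 2 lost=occurs, Booster path lost=occurs → all inputs occur → occurs.
Rear circuit 2 lost [AND]: Service line 2 down=occurs, Upper brake line 2 is inoperative=occurs → all inputs occur → occurs.
Braking system failure [AND]: Parking branch down=occurs, Rear circuit 2 lost=occurs, North proportioning valve 2 fails=occurs → all inputs occur → occurs.

Yes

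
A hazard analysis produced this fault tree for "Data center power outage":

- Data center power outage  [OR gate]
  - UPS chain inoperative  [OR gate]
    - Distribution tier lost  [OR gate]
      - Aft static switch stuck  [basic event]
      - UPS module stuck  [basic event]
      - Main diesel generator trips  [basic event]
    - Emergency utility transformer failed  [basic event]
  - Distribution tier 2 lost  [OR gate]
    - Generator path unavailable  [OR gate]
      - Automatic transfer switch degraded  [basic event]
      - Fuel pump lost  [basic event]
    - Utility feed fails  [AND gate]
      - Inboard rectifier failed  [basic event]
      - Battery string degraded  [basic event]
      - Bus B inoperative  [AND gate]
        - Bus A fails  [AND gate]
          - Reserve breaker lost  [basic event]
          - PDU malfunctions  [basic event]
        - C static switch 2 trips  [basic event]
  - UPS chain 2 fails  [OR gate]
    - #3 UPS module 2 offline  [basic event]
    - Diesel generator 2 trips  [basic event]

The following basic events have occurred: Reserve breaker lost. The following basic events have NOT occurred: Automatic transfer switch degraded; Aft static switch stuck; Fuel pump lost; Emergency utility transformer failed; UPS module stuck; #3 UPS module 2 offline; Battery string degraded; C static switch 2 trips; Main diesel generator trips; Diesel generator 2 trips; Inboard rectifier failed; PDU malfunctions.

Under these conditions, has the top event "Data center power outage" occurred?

No

Distribution tier lost [OR]: Aft static switch stuck=not, UPS module stuck=not, Main diesel generator trips=not → no input occurs → does not occur.
UPS chain inoperative [OR]: Distribution tier lost=not, Emergency utility transformer failed=not → no input occurs → does not occur.
Generator path unavailable [OR]: Automatic transfer switch degraded=not, Fuel pump lost=not → no input occurs → does not occur.
Bus A fails [AND]: Reserve breaker lost=occurs, PDU malfunctions=not → not all inputs occur → does not occur.
Bus B inoperative [AND]: Bus A fails=not, C static switch 2 trips=not → not all inputs occur → does not occur.
Utility feed fails [AND]: Inboard rectifier failed=not, Battery string degraded=not, Bus B inoperative=not → not all inputs occur → does not occur.
Distribution tier 2 lost [OR]: Generator path unavailable=not, Utility feed fails=not → no input occurs → does not occur.
UPS chain 2 fails [OR]: #3 UPS module 2 offline=not, Diesel generator 2 trips=not → no input occurs → does not occur.
Data center power outage [OR]: UPS chain inoperative=not, Distribution tier 2 lost=not, UPS chain 2 fails=not → no input occurs → does not occur.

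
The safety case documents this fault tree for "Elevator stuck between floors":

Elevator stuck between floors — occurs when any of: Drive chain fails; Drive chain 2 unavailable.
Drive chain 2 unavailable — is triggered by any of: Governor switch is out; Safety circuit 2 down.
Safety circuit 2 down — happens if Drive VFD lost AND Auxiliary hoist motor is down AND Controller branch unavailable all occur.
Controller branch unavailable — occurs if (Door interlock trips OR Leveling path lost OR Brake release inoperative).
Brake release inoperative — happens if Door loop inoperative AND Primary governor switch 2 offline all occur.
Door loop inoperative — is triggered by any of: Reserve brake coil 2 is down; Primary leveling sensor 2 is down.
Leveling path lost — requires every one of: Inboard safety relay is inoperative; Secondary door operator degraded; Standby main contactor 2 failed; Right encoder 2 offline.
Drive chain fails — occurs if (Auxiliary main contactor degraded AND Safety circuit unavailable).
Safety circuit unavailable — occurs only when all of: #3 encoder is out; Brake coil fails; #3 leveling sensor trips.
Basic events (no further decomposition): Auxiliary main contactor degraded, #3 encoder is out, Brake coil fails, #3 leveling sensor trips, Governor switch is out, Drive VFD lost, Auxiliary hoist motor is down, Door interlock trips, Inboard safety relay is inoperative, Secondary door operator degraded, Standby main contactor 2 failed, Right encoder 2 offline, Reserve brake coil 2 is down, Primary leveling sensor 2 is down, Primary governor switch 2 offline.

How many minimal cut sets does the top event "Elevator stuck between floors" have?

Safety circuit unavailable [AND]: one cut set from each child combined → 1 × 1 × 1 = 1 cut set(s).
Drive chain fails [AND]: one cut set from each child combined → 1 × 1 = 1 cut set(s).
Leveling path lost [AND]: one cut set from each child combined → 1 × 1 × 1 × 1 = 1 cut set(s).
Door loop inoperative [OR]: union of children's cut sets → 2 cut set(s).
Brake release inoperative [AND]: one cut set from each child combined → 2 × 1 = 2 cut set(s).
Controller branch unavailable [OR]: union of children's cut sets → 4 cut set(s).
Safety circuit 2 down [AND]: one cut set from each child combined → 1 × 1 × 4 = 4 cut set(s).
Drive chain 2 unavailable [OR]: union of children's cut sets → 5 cut set(s).
Elevator stuck between floors [OR]: union of children's cut sets → 6 cut set(s).
Minimal cut sets: {#3 encoder is out, #3 leveling sensor trips, Auxiliary main contactor degraded, Brake coil fails}; {Governor switch is out}; {Auxiliary hoist motor is down, Door interlock trips, Drive VFD lost}; {Auxiliary hoist motor is down, Drive VFD lost, Inboard safety relay is inoperative, Right encoder 2 offline, Secondary door operator degraded, Standby main contactor 2 failed}; {Auxiliary hoist motor is down, Drive VFD lost, Primary governor switch 2 offline, Reserve brake coil 2 is down}; {Auxiliary hoist motor is down, Drive VFD lost, Primary governor switch 2 offline, Primary leveling sensor 2 is down}.

6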